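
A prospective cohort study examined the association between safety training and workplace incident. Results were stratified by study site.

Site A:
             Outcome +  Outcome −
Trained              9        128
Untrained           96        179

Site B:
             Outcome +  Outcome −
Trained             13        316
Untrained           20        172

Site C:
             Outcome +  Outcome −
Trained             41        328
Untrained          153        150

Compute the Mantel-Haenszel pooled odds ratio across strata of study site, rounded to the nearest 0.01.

0.15

OR_MH = Σ(aᵢdᵢ/nᵢ) / Σ(bᵢcᵢ/nᵢ), where nᵢ is the stratum total.
Stratum 1 (Site A): n = 412; a·d/n = 9·179/412 = 3.9102; b·c/n = 128·96/412 = 29.8252
Stratum 2 (Site B): n = 521; a·d/n = 13·172/521 = 4.2917; b·c/n = 316·20/521 = 12.1305
Stratum 3 (Site C): n = 672; a·d/n = 41·150/672 = 9.1518; b·c/n = 328·153/672 = 74.6786
OR_MH = (3.9102 + 4.2917 + 9.1518) / (29.8252 + 12.1305 + 74.6786) = 17.3537 / 116.6343 = 0.14879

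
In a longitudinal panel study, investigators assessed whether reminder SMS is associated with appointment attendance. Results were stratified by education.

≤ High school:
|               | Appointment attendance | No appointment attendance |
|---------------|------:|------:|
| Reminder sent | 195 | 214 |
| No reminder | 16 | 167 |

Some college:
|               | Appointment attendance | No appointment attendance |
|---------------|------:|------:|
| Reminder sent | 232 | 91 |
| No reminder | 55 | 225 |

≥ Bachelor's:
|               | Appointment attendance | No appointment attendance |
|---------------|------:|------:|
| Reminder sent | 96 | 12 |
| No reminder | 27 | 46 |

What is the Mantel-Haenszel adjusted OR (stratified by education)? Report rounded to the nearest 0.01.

10.46

OR_MH = Σ(aᵢdᵢ/nᵢ) / Σ(bᵢcᵢ/nᵢ), where nᵢ is the stratum total.
Stratum 1 (≤ High school): n = 592; a·d/n = 195·167/592 = 55.0084; b·c/n = 214·16/592 = 5.7838
Stratum 2 (Some college): n = 603; a·d/n = 232·225/603 = 86.5672; b·c/n = 91·55/603 = 8.3002
Stratum 3 (≥ Bachelor's): n = 181; a·d/n = 96·46/181 = 24.3978; b·c/n = 12·27/181 = 1.7901
OR_MH = (55.0084 + 86.5672 + 24.3978) / (5.7838 + 8.3002 + 1.7901) = 165.9734 / 15.8740 = 10.45567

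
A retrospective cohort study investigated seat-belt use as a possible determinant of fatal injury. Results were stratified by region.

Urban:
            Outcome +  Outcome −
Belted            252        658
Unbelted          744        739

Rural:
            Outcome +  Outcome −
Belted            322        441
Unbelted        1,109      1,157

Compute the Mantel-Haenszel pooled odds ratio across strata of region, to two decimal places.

0.55

OR_MH = Σ(aᵢdᵢ/nᵢ) / Σ(bᵢcᵢ/nᵢ), where nᵢ is the stratum total.
Stratum 1 (Urban): n = 2393; a·d/n = 252·739/2393 = 77.8220; b·c/n = 658·744/2393 = 204.5767
Stratum 2 (Rural): n = 3029; a·d/n = 322·1157/3029 = 122.9957; b·c/n = 441·1109/3029 = 161.4622
OR_MH = (77.8220 + 122.9957) / (204.5767 + 161.4622) = 200.8177 / 366.0389 = 0.54862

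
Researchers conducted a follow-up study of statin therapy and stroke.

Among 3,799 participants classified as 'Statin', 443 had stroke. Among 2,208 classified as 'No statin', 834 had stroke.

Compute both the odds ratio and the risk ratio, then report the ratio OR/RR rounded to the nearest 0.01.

From the description: a = 443, b = 3356, c = 834, d = 1374.
OR = (443·1374)/(3356·834) = 608682/2798904 = 0.21747
Risk in exposed = 443/3799 = 0.11661; risk in unexposed = 834/2208 = 0.37772; RR = 0.30872
OR/RR = 0.21747 / 0.30872 = 0.70443
The outcome is not rare, so the OR lies further from 1 than the RR.

0.70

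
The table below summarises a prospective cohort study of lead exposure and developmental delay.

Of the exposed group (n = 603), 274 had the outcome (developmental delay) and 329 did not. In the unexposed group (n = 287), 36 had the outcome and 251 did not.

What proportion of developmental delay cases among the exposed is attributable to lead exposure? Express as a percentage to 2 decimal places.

From the description: a = 274, b = 329, c = 36, d = 251.
Risk in exposed = 274/603 = 0.45439; risk in unexposed = 36/287 = 0.12544.
RR = 0.45439/0.12544 = 3.62254
AR% = (RR − 1)/RR × 100 = (3.62254 − 1)/3.62254 × 100 = 72.3950%

72.40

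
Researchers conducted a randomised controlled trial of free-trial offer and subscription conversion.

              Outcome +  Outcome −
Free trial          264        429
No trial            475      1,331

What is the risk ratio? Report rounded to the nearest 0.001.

Cells: a = 264, b = 429, c = 475, d = 1331.
Risk in exposed = 264/693 = 0.38095; risk in unexposed = 475/1806 = 0.26301.
RR = 0.38095 / 0.26301 = 1.44842
The risk among the exposed is 1.45 times that among the unexposed.

1.448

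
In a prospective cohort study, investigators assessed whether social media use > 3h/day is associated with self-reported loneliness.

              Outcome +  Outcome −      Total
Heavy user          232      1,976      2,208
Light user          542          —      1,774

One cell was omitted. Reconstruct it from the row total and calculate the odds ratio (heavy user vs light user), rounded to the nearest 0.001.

0.267

The missing cell is in the unexposed row: 1774 − 542 = 1232.
So a = 232, b = 1976, c = 542, d = 1232.
OR = (a·d)/(b·c) = (232 × 1232) / (1976 × 542) = 285824 / 1070992 = 0.26688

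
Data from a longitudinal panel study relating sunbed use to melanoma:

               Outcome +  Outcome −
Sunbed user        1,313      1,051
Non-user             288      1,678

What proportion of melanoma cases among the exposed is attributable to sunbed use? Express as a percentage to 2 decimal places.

Cells: a = 1313, b = 1051, c = 288, d = 1678.
Risk in exposed = 1313/2364 = 0.55541; risk in unexposed = 288/1966 = 0.14649.
RR = 0.55541/0.14649 = 3.79148
AR% = (RR − 1)/RR × 100 = (3.79148 − 1)/3.79148 × 100 = 73.6250%

73.63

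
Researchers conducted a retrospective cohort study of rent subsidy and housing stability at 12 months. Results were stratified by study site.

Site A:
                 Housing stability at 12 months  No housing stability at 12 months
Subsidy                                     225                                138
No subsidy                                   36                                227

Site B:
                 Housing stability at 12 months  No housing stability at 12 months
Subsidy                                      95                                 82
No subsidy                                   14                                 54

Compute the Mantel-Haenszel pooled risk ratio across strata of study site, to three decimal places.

RR_MH = Σ(aᵢ·n₀ᵢ/nᵢ) / Σ(cᵢ·n₁ᵢ/nᵢ), with n₁ᵢ = aᵢ+bᵢ (exposed), n₀ᵢ = cᵢ+dᵢ (unexposed), nᵢ = n₁ᵢ+n₀ᵢ.
Stratum 1 (Site A): n₁ = 363, n₀ = 263, n = 626; a·n₀/n = 225·263/626 = 94.5288; c·n₁/n = 36·363/626 = 20.8754
Stratum 2 (Site B): n₁ = 177, n₀ = 68, n = 245; a·n₀/n = 95·68/245 = 26.3673; c·n₁/n = 14·177/245 = 10.1143
RR_MH = (94.5288 + 26.3673) / (20.8754 + 10.1143) = 120.8961 / 30.9897 = 3.90117

3.901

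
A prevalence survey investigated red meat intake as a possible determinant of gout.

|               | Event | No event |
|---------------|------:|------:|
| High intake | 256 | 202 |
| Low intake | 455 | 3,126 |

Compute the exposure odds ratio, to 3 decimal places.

Cells: a = 256, b = 202, c = 455, d = 3126.
OR = (a·d)/(b·c) = (256 × 3126) / (202 × 455) = 800256 / 91910 = 8.70695
The odds of gout are about 8.71 times as high in the high intake group.

8.707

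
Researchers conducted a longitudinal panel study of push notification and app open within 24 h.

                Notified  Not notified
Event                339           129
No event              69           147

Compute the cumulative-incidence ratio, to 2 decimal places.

1.78

Reading the table with exposure as columns: a = 339 (Notified, case), b = 69 (Notified, non-case), c = 129 (Not notified, case), d = 147.
Risk in exposed = 339/408 = 0.83088; risk in unexposed = 129/276 = 0.46739.
RR = 0.83088 / 0.46739 = 1.77770
The risk among the exposed is 1.78 times that among the unexposed.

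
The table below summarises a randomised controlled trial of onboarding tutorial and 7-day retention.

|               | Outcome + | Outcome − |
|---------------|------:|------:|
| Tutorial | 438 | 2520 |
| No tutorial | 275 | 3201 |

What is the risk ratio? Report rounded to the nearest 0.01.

1.87

Cells: a = 438, b = 2520, c = 275, d = 3201.
Risk in exposed = 438/2958 = 0.14807; risk in unexposed = 275/3476 = 0.07911.
RR = 0.14807 / 0.07911 = 1.87164
The risk among the exposed is 1.87 times that among the unexposed.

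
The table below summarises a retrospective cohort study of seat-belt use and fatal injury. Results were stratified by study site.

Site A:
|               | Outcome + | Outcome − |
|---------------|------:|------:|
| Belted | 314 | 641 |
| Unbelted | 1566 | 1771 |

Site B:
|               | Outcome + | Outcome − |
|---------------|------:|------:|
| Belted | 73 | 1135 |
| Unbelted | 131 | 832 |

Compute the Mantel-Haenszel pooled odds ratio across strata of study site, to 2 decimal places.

OR_MH = Σ(aᵢdᵢ/nᵢ) / Σ(bᵢcᵢ/nᵢ), where nᵢ is the stratum total.
Stratum 1 (Site A): n = 4292; a·d/n = 314·1771/4292 = 129.5652; b·c/n = 641·1566/4292 = 233.8784
Stratum 2 (Site B): n = 2171; a·d/n = 73·832/2171 = 27.9760; b·c/n = 1135·131/2171 = 68.4869
OR_MH = (129.5652 + 27.9760) / (233.8784 + 68.4869) = 157.5413 / 302.3653 = 0.52103

0.52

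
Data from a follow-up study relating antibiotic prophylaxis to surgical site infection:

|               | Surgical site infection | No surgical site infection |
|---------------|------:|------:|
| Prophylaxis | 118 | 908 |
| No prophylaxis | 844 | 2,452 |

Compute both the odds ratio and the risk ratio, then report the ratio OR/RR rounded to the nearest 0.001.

0.841

Cells: a = 118, b = 908, c = 844, d = 2452.
OR = (118·2452)/(908·844) = 289336/766352 = 0.37755
Risk in exposed = 118/1026 = 0.11501; risk in unexposed = 844/3296 = 0.25607; RR = 0.44914
OR/RR = 0.37755 / 0.44914 = 0.84061
The outcome is not rare, so the OR lies further from 1 than the RR.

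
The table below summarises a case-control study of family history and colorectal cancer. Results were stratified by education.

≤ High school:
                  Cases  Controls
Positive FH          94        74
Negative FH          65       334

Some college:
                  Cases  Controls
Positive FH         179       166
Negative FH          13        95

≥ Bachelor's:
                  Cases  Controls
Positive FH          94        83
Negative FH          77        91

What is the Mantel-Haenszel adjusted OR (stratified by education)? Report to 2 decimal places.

OR_MH = Σ(aᵢdᵢ/nᵢ) / Σ(bᵢcᵢ/nᵢ), where nᵢ is the stratum total.
Stratum 1 (≤ High school): n = 567; a·d/n = 94·334/567 = 55.3721; b·c/n = 74·65/567 = 8.4832
Stratum 2 (Some college): n = 453; a·d/n = 179·95/453 = 37.5386; b·c/n = 166·13/453 = 4.7638
Stratum 3 (≥ Bachelor's): n = 345; a·d/n = 94·91/345 = 24.7942; b·c/n = 83·77/345 = 18.5246
OR_MH = (55.3721 + 37.5386 + 24.7942) / (8.4832 + 4.7638 + 18.5246) = 117.7050 / 31.7717 = 3.70471

3.70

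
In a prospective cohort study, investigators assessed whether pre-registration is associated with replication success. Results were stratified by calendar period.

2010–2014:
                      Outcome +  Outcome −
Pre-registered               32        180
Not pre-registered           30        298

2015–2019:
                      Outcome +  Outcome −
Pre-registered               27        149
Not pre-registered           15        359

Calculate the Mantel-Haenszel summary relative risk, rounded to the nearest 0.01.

2.28

RR_MH = Σ(aᵢ·n₀ᵢ/nᵢ) / Σ(cᵢ·n₁ᵢ/nᵢ), with n₁ᵢ = aᵢ+bᵢ (exposed), n₀ᵢ = cᵢ+dᵢ (unexposed), nᵢ = n₁ᵢ+n₀ᵢ.
Stratum 1 (2010–2014): n₁ = 212, n₀ = 328, n = 540; a·n₀/n = 32·328/540 = 19.4370; c·n₁/n = 30·212/540 = 11.7778
Stratum 2 (2015–2019): n₁ = 176, n₀ = 374, n = 550; a·n₀/n = 27·374/550 = 18.3600; c·n₁/n = 15·176/550 = 4.8000
RR_MH = (19.4370 + 18.3600) / (11.7778 + 4.8000) = 37.7970 / 16.5778 = 2.27998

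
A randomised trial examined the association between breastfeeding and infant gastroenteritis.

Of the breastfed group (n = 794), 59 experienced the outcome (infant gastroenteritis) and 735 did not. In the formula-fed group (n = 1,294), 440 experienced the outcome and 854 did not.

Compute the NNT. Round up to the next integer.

Risk in treated group = 59/794 = 0.07431; risk in control = 440/1294 = 0.34003.
Absolute risk reduction = 0.34003 − 0.07431 = 0.26572
NNT = 1 / ARR = 1 / 0.26572 = 3.763 → round up → 4

4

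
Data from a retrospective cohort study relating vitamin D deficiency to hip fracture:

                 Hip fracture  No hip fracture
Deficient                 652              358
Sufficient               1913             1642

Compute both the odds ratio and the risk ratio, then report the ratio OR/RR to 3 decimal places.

Cells: a = 652, b = 358, c = 1913, d = 1642.
OR = (652·1642)/(358·1913) = 1070584/684854 = 1.56323
Risk in exposed = 652/1010 = 0.64554; risk in unexposed = 1913/3555 = 0.53812; RR = 1.19964
OR/RR = 1.56323 / 1.19964 = 1.30308
The outcome is not rare, so the OR lies further from 1 than the RR.

1.303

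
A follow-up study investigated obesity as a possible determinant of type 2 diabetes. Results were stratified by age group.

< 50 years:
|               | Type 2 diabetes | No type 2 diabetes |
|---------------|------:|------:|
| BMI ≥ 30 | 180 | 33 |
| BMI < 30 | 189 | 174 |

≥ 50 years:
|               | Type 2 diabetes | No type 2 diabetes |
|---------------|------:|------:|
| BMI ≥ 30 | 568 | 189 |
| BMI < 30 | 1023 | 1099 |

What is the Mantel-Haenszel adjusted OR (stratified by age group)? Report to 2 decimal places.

OR_MH = Σ(aᵢdᵢ/nᵢ) / Σ(bᵢcᵢ/nᵢ), where nᵢ is the stratum total.
Stratum 1 (< 50 years): n = 576; a·d/n = 180·174/576 = 54.3750; b·c/n = 33·189/576 = 10.8281
Stratum 2 (≥ 50 years): n = 2879; a·d/n = 568·1099/2879 = 216.8225; b·c/n = 189·1023/2879 = 67.1577
OR_MH = (54.3750 + 216.8225) / (10.8281 + 67.1577) = 271.1975 / 77.9858 = 3.47752

3.48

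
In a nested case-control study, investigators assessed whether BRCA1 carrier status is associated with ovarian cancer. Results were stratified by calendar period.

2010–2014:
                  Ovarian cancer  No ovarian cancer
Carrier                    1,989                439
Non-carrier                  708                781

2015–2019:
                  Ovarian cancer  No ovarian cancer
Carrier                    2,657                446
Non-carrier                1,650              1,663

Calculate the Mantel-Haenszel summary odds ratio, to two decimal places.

5.59

OR_MH = Σ(aᵢdᵢ/nᵢ) / Σ(bᵢcᵢ/nᵢ), where nᵢ is the stratum total.
Stratum 1 (2010–2014): n = 3917; a·d/n = 1989·781/3917 = 396.5813; b·c/n = 439·708/3917 = 79.3495
Stratum 2 (2015–2019): n = 6416; a·d/n = 2657·1663/6416 = 688.6831; b·c/n = 446·1650/6416 = 114.6976
OR_MH = (396.5813 + 688.6831) / (79.3495 + 114.6976) = 1085.2644 / 194.0471 = 5.59279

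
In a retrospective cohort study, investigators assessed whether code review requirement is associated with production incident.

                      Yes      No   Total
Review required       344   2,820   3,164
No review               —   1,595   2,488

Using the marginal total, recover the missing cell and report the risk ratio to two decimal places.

The missing cell is in the unexposed row: 2488 − 1595 = 893.
So a = 344, b = 2820, c = 893, d = 1595.
RR = [a/(a+b)] / [c/(c+d)] = (344/3164) / (893/2488) = 0.10872/0.35892 = 0.30292

0.30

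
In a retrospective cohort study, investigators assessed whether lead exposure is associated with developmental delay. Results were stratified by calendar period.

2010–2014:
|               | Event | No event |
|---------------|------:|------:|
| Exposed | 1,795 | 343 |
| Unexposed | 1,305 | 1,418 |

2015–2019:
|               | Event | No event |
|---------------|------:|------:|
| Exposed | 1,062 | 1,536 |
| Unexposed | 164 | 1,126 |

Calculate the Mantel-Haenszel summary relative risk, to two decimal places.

RR_MH = Σ(aᵢ·n₀ᵢ/nᵢ) / Σ(cᵢ·n₁ᵢ/nᵢ), with n₁ᵢ = aᵢ+bᵢ (exposed), n₀ᵢ = cᵢ+dᵢ (unexposed), nᵢ = n₁ᵢ+n₀ᵢ.
Stratum 1 (2010–2014): n₁ = 2138, n₀ = 2723, n = 4861; a·n₀/n = 1795·2723/4861 = 1005.5102; c·n₁/n = 1305·2138/4861 = 573.9745
Stratum 2 (2015–2019): n₁ = 2598, n₀ = 1290, n = 3888; a·n₀/n = 1062·1290/3888 = 352.3611; c·n₁/n = 164·2598/3888 = 109.5864
RR_MH = (1005.5102 + 352.3611) / (573.9745 + 109.5864) = 1357.8713 / 683.5609 = 1.98647

1.99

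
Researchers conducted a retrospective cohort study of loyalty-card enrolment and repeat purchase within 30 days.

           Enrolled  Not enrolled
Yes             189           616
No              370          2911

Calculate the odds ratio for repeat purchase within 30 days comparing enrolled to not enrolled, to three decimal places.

Reading the table with exposure as columns: a = 189 (Enrolled, case), b = 370 (Enrolled, non-case), c = 616 (Not enrolled, case), d = 2911.
OR = (a·d)/(b·c) = (189 × 2911) / (370 × 616) = 550179 / 227920 = 2.41391
The odds of repeat purchase within 30 days are about 2.41 times as high in the enrolled group.

2.414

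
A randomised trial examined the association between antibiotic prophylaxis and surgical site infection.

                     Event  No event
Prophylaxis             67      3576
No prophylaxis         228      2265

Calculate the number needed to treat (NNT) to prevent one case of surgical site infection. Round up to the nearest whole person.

Risk in treated group = 67/3643 = 0.01839; risk in control = 228/2493 = 0.09146.
Absolute risk reduction = 0.09146 − 0.01839 = 0.07306
NNT = 1 / ARR = 1 / 0.07306 = 13.687 → round up → 14

14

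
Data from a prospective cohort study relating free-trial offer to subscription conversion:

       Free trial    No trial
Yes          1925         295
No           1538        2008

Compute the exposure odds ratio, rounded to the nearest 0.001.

Reading the table with exposure as columns: a = 1925 (Free trial, case), b = 1538 (Free trial, non-case), c = 295 (No trial, case), d = 2008.
OR = (a·d)/(b·c) = (1925 × 2008) / (1538 × 295) = 3865400 / 453710 = 8.51954
The odds of subscription conversion are about 8.52 times as high in the free trial group.

8.520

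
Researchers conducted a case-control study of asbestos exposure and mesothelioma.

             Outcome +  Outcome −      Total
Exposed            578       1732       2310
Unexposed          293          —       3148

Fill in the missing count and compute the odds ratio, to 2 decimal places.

The missing cell is in the unexposed row: 3148 − 293 = 2855.
So a = 578, b = 1732, c = 293, d = 2855.
OR = (a·d)/(b·c) = (578 × 2855) / (1732 × 293) = 1650190 / 507476 = 3.25176

3.25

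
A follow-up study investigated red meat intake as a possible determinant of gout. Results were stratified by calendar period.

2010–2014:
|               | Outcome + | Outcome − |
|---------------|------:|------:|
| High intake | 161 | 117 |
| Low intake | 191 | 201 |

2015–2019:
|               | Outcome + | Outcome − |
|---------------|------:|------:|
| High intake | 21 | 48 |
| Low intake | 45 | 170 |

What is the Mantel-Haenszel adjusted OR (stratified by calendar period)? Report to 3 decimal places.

1.486

OR_MH = Σ(aᵢdᵢ/nᵢ) / Σ(bᵢcᵢ/nᵢ), where nᵢ is the stratum total.
Stratum 1 (2010–2014): n = 670; a·d/n = 161·201/670 = 48.3000; b·c/n = 117·191/670 = 33.3537
Stratum 2 (2015–2019): n = 284; a·d/n = 21·170/284 = 12.5704; b·c/n = 48·45/284 = 7.6056
OR_MH = (48.3000 + 12.5704) / (33.3537 + 7.6056) = 60.8704 / 40.9594 = 1.48612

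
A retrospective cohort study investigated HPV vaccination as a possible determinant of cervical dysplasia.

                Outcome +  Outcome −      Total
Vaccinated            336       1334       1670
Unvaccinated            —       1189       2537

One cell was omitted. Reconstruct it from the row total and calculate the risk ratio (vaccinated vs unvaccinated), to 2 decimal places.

The missing cell is in the unexposed row: 2537 − 1189 = 1348.
So a = 336, b = 1334, c = 1348, d = 1189.
RR = [a/(a+b)] / [c/(c+d)] = (336/1670) / (1348/2537) = 0.20120/0.53134 = 0.37866

0.38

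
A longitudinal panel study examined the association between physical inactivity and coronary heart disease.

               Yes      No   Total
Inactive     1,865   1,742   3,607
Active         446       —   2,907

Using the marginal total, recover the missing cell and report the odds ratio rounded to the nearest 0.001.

The missing cell is in the unexposed row: 2907 − 446 = 2461.
So a = 1865, b = 1742, c = 446, d = 2461.
OR = (a·d)/(b·c) = (1865 × 2461) / (1742 × 446) = 4589765 / 776932 = 5.90755

5.908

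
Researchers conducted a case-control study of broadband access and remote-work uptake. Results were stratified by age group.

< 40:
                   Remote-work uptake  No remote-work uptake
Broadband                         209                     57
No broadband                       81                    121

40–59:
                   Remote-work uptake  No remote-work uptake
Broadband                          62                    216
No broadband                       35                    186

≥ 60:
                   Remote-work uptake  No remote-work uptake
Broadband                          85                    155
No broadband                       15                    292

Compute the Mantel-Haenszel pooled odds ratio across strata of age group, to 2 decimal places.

OR_MH = Σ(aᵢdᵢ/nᵢ) / Σ(bᵢcᵢ/nᵢ), where nᵢ is the stratum total.
Stratum 1 (< 40): n = 468; a·d/n = 209·121/468 = 54.0363; b·c/n = 57·81/468 = 9.8654
Stratum 2 (40–59): n = 499; a·d/n = 62·186/499 = 23.1102; b·c/n = 216·35/499 = 15.1503
Stratum 3 (≥ 60): n = 547; a·d/n = 85·292/547 = 45.3748; b·c/n = 155·15/547 = 4.2505
OR_MH = (54.0363 + 23.1102 + 45.3748) / (9.8654 + 15.1503 + 4.2505) = 122.5213 / 29.2661 = 4.18645

4.19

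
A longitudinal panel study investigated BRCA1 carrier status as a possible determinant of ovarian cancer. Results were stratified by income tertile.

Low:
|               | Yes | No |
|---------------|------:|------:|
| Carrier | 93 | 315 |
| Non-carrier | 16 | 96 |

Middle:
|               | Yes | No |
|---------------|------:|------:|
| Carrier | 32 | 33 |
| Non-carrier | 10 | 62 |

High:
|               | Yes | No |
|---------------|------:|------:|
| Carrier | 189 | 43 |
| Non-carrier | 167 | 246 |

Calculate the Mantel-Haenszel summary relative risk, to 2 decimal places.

RR_MH = Σ(aᵢ·n₀ᵢ/nᵢ) / Σ(cᵢ·n₁ᵢ/nᵢ), with n₁ᵢ = aᵢ+bᵢ (exposed), n₀ᵢ = cᵢ+dᵢ (unexposed), nᵢ = n₁ᵢ+n₀ᵢ.
Stratum 1 (Low): n₁ = 408, n₀ = 112, n = 520; a·n₀/n = 93·112/520 = 20.0308; c·n₁/n = 16·408/520 = 12.5538
Stratum 2 (Middle): n₁ = 65, n₀ = 72, n = 137; a·n₀/n = 32·72/137 = 16.8175; c·n₁/n = 10·65/137 = 4.7445
Stratum 3 (High): n₁ = 232, n₀ = 413, n = 645; a·n₀/n = 189·413/645 = 121.0186; c·n₁/n = 167·232/645 = 60.0682
RR_MH = (20.0308 + 16.8175 + 121.0186) / (12.5538 + 4.7445 + 60.0682) = 157.8669 / 77.3666 = 2.04050

2.04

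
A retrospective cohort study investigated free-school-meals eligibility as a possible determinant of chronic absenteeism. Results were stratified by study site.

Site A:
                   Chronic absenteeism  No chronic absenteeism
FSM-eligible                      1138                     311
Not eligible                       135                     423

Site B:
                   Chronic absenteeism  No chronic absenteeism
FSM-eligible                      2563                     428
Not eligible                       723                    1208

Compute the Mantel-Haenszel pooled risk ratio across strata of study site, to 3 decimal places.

2.462

RR_MH = Σ(aᵢ·n₀ᵢ/nᵢ) / Σ(cᵢ·n₁ᵢ/nᵢ), with n₁ᵢ = aᵢ+bᵢ (exposed), n₀ᵢ = cᵢ+dᵢ (unexposed), nᵢ = n₁ᵢ+n₀ᵢ.
Stratum 1 (Site A): n₁ = 1449, n₀ = 558, n = 2007; a·n₀/n = 1138·558/2007 = 316.3946; c·n₁/n = 135·1449/2007 = 97.4664
Stratum 2 (Site B): n₁ = 2991, n₀ = 1931, n = 4922; a·n₀/n = 2563·1931/4922 = 1005.5167; c·n₁/n = 723·2991/4922 = 439.3525
RR_MH = (316.3946 + 1005.5167) / (97.4664 + 439.3525) = 1321.9113 / 536.8189 = 2.46249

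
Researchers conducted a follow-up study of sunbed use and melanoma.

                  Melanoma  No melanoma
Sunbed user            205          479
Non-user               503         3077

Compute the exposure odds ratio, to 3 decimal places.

Cells: a = 205, b = 479, c = 503, d = 3077.
OR = (a·d)/(b·c) = (205 × 3077) / (479 × 503) = 630785 / 240937 = 2.61805
The odds of melanoma are about 2.62 times as high in the sunbed user group.

2.618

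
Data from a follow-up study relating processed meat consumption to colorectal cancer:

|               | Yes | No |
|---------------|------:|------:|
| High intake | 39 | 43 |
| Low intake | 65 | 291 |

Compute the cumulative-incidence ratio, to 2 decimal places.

Cells: a = 39, b = 43, c = 65, d = 291.
Risk in exposed = 39/82 = 0.47561; risk in unexposed = 65/356 = 0.18258.
RR = 0.47561 / 0.18258 = 2.60488
The risk among the exposed is 2.60 times that among the unexposed.

2.60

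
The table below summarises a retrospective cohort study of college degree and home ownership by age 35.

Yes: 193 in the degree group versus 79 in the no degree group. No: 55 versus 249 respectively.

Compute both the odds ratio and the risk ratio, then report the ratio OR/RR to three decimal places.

3.423

From the description: a = 193, b = 55, c = 79, d = 249.
OR = (193·249)/(55·79) = 48057/4345 = 11.06030
Risk in exposed = 193/248 = 0.77823; risk in unexposed = 79/328 = 0.24085; RR = 3.23111
OR/RR = 11.06030 / 3.23111 = 3.42306
The outcome is not rare, so the OR lies further from 1 than the RR.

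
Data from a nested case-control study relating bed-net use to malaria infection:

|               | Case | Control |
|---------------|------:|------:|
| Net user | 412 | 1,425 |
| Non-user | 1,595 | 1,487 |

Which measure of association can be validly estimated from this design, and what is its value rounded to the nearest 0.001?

0.270

Cells: a = 412, b = 1425, c = 1595, d = 1487.
This is a nested case-control study: participants were sampled on outcome status, so risks in the source population cannot be estimated directly — relative risk is not valid here. The odds ratio is the appropriate measure.
OR = (a·d)/(b·c) = (412 × 1487) / (1425 × 1595) = 612644 / 2272875 = 0.26955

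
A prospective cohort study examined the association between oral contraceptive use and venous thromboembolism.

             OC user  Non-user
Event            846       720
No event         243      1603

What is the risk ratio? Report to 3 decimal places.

Reading the table with exposure as columns: a = 846 (OC user, case), b = 243 (OC user, non-case), c = 720 (Non-user, case), d = 1603.
Risk in exposed = 846/1089 = 0.77686; risk in unexposed = 720/2323 = 0.30994.
RR = 0.77686 / 0.30994 = 2.50645
The risk among the exposed is 2.51 times that among the unexposed.

2.506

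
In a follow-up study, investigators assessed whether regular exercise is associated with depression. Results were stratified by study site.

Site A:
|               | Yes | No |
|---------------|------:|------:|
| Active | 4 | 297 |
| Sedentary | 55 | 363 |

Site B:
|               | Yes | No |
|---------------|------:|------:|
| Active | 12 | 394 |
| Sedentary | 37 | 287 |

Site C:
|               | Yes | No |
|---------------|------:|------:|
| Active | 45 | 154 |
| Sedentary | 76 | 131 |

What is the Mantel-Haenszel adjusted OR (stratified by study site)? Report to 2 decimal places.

OR_MH = Σ(aᵢdᵢ/nᵢ) / Σ(bᵢcᵢ/nᵢ), where nᵢ is the stratum total.
Stratum 1 (Site A): n = 719; a·d/n = 4·363/719 = 2.0195; b·c/n = 297·55/719 = 22.7191
Stratum 2 (Site B): n = 730; a·d/n = 12·287/730 = 4.7178; b·c/n = 394·37/730 = 19.9699
Stratum 3 (Site C): n = 406; a·d/n = 45·131/406 = 14.5197; b·c/n = 154·76/406 = 28.8276
OR_MH = (2.0195 + 4.7178 + 14.5197) / (22.7191 + 19.9699 + 28.8276) = 21.2570 / 71.5165 = 0.29723

0.30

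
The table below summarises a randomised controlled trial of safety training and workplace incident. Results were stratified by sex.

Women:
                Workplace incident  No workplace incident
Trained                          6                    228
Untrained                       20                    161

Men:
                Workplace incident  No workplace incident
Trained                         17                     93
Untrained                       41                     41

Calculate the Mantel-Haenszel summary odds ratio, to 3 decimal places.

0.193

OR_MH = Σ(aᵢdᵢ/nᵢ) / Σ(bᵢcᵢ/nᵢ), where nᵢ is the stratum total.
Stratum 1 (Women): n = 415; a·d/n = 6·161/415 = 2.3277; b·c/n = 228·20/415 = 10.9880
Stratum 2 (Men): n = 192; a·d/n = 17·41/192 = 3.6302; b·c/n = 93·41/192 = 19.8594
OR_MH = (2.3277 + 3.6302) / (10.9880 + 19.8594) = 5.9579 / 30.8473 = 0.19314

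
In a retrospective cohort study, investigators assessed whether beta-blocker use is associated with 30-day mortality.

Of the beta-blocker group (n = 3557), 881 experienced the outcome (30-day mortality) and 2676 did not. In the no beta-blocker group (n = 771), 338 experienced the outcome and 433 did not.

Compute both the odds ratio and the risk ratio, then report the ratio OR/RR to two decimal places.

From the description: a = 881, b = 2676, c = 338, d = 433.
OR = (881·433)/(2676·338) = 381473/904488 = 0.42176
Risk in exposed = 881/3557 = 0.24768; risk in unexposed = 338/771 = 0.43839; RR = 0.56498
OR/RR = 0.42176 / 0.56498 = 0.74650
The outcome is not rare, so the OR lies further from 1 than the RR.

0.75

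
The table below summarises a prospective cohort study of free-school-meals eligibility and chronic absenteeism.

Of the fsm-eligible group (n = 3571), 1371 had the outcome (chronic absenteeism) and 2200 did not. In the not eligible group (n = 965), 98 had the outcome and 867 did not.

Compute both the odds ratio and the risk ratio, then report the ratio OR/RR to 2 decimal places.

From the description: a = 1371, b = 2200, c = 98, d = 867.
OR = (1371·867)/(2200·98) = 1188657/215600 = 5.51325
Risk in exposed = 1371/3571 = 0.38393; risk in unexposed = 98/965 = 0.10155; RR = 3.78050
OR/RR = 5.51325 / 3.78050 = 1.45834
The outcome is not rare, so the OR lies further from 1 than the RR.

1.46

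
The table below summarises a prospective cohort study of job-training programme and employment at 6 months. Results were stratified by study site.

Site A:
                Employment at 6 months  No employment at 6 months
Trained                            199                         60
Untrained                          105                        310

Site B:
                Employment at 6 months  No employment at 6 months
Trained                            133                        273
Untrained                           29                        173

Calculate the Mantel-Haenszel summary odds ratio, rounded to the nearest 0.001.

5.784

OR_MH = Σ(aᵢdᵢ/nᵢ) / Σ(bᵢcᵢ/nᵢ), where nᵢ is the stratum total.
Stratum 1 (Site A): n = 674; a·d/n = 199·310/674 = 91.5282; b·c/n = 60·105/674 = 9.3472
Stratum 2 (Site B): n = 608; a·d/n = 133·173/608 = 37.8438; b·c/n = 273·29/608 = 13.0214
OR_MH = (91.5282 + 37.8438) / (9.3472 + 13.0214) = 129.3719 / 22.3686 = 5.78365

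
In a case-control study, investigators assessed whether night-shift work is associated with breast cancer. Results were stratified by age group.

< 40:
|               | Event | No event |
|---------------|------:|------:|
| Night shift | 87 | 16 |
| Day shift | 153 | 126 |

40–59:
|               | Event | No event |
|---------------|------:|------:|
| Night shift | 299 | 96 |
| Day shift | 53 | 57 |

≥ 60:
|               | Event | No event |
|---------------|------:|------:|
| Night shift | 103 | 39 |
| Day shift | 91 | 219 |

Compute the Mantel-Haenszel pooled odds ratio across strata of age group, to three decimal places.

OR_MH = Σ(aᵢdᵢ/nᵢ) / Σ(bᵢcᵢ/nᵢ), where nᵢ is the stratum total.
Stratum 1 (< 40): n = 382; a·d/n = 87·126/382 = 28.6963; b·c/n = 16·153/382 = 6.4084
Stratum 2 (40–59): n = 505; a·d/n = 299·57/505 = 33.7485; b·c/n = 96·53/505 = 10.0752
Stratum 3 (≥ 60): n = 452; a·d/n = 103·219/452 = 49.9049; b·c/n = 39·91/452 = 7.8518
OR_MH = (28.6963 + 33.7485 + 49.9049) / (6.4084 + 10.0752 + 7.8518) = 112.3497 / 24.3354 = 4.61672

4.617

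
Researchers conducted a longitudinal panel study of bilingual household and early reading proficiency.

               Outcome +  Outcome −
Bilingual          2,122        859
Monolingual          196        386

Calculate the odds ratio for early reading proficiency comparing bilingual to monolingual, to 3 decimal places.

Cells: a = 2122, b = 859, c = 196, d = 386.
OR = (a·d)/(b·c) = (2122 × 386) / (859 × 196) = 819092 / 168364 = 4.86501
The odds of early reading proficiency are about 4.87 times as high in the bilingual group.

4.865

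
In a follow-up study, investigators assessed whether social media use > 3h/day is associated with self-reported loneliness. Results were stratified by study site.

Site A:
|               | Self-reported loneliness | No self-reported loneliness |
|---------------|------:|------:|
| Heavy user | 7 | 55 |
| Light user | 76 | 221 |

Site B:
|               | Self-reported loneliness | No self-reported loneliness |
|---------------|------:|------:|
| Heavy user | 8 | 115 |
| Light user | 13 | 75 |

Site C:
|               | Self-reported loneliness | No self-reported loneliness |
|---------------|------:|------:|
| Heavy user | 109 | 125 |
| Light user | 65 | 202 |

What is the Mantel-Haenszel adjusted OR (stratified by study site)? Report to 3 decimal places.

1.462

OR_MH = Σ(aᵢdᵢ/nᵢ) / Σ(bᵢcᵢ/nᵢ), where nᵢ is the stratum total.
Stratum 1 (Site A): n = 359; a·d/n = 7·221/359 = 4.3092; b·c/n = 55·76/359 = 11.6435
Stratum 2 (Site B): n = 211; a·d/n = 8·75/211 = 2.8436; b·c/n = 115·13/211 = 7.0853
Stratum 3 (Site C): n = 501; a·d/n = 109·202/501 = 43.9481; b·c/n = 125·65/501 = 16.2176
OR_MH = (4.3092 + 2.8436 + 43.9481) / (11.6435 + 7.0853 + 16.2176) = 51.1009 / 34.9463 = 1.46227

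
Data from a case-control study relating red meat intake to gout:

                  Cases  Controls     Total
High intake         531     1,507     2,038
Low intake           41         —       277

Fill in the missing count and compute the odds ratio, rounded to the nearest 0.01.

The missing cell is in the unexposed row: 277 − 41 = 236.
So a = 531, b = 1507, c = 41, d = 236.
OR = (a·d)/(b·c) = (531 × 236) / (1507 × 41) = 125316 / 61787 = 2.02819

2.03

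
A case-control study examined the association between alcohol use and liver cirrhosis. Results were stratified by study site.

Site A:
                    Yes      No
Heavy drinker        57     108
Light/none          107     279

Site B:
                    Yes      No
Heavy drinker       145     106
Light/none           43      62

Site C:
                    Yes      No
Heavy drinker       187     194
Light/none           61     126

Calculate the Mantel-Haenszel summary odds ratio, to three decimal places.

OR_MH = Σ(aᵢdᵢ/nᵢ) / Σ(bᵢcᵢ/nᵢ), where nᵢ is the stratum total.
Stratum 1 (Site A): n = 551; a·d/n = 57·279/551 = 28.8621; b·c/n = 108·107/551 = 20.9728
Stratum 2 (Site B): n = 356; a·d/n = 145·62/356 = 25.2528; b·c/n = 106·43/356 = 12.8034
Stratum 3 (Site C): n = 568; a·d/n = 187·126/568 = 41.4824; b·c/n = 194·61/568 = 20.8345
OR_MH = (28.8621 + 25.2528 + 41.4824) / (20.9728 + 12.8034 + 20.8345) = 95.5973 / 54.6107 = 1.75052

1.751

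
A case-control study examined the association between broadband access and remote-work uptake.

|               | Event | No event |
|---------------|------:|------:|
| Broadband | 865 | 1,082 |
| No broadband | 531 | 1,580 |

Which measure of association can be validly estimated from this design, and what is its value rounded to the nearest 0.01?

Cells: a = 865, b = 1082, c = 531, d = 1580.
This is a case-control study: participants were sampled on outcome status, so risks in the source population cannot be estimated directly — relative risk is not valid here. The odds ratio is the appropriate measure.
OR = (a·d)/(b·c) = (865 × 1580) / (1082 × 531) = 1366700 / 574542 = 2.37876

2.38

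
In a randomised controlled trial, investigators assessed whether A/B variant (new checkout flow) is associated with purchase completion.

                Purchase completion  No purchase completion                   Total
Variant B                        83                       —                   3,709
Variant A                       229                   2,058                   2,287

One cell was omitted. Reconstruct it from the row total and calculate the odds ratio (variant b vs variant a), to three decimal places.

0.206

The missing cell is in the exposed row: 3709 − 83 = 3626.
So a = 83, b = 3626, c = 229, d = 2058.
OR = (a·d)/(b·c) = (83 × 2058) / (3626 × 229) = 170814 / 830354 = 0.20571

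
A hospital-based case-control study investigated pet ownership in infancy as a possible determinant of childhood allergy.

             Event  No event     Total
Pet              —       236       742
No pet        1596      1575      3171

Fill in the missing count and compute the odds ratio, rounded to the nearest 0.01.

The missing cell is in the exposed row: 742 − 236 = 506.
So a = 506, b = 236, c = 1596, d = 1575.
OR = (a·d)/(b·c) = (506 × 1575) / (236 × 1596) = 796950 / 376656 = 2.11586

2.12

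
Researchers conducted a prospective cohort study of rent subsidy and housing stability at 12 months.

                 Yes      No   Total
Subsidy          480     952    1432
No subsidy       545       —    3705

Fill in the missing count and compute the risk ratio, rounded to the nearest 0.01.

2.28

The missing cell is in the unexposed row: 3705 − 545 = 3160.
So a = 480, b = 952, c = 545, d = 3160.
RR = [a/(a+b)] / [c/(c+d)] = (480/1432) / (545/3705) = 0.33520/0.14710 = 2.27871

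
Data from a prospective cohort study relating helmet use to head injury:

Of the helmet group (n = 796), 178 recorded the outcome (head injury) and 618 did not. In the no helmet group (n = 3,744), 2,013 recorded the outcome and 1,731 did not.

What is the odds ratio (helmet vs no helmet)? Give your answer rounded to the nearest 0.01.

0.25

From the description: a = 178, b = 618, c = 2013, d = 1731.
OR = (a·d)/(b·c) = (178 × 1731) / (618 × 2013) = 308118 / 1244034 = 0.24768
Exposure is associated with lower odds of head injury (OR = 0.25 < 1).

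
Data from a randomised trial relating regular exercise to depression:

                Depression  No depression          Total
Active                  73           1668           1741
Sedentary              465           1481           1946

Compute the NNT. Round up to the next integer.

Risk in treated group = 73/1741 = 0.04193; risk in control = 465/1946 = 0.23895.
Absolute risk reduction = 0.23895 − 0.04193 = 0.19702
NNT = 1 / ARR = 1 / 0.19702 = 5.076 → round up → 6

6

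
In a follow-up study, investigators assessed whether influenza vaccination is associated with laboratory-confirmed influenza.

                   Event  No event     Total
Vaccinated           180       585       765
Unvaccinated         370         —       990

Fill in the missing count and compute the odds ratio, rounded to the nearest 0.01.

The missing cell is in the unexposed row: 990 − 370 = 620.
So a = 180, b = 585, c = 370, d = 620.
OR = (a·d)/(b·c) = (180 × 620) / (585 × 370) = 111600 / 216450 = 0.51559

0.52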